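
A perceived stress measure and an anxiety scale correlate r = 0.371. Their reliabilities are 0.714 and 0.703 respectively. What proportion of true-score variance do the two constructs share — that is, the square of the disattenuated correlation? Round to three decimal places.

Disattenuated r = 0.371 / √(0.714 × 0.703) = 0.371 / 0.7085 = 0.5236.
Shared true-score variance = 0.5236² = 0.2742 ≈ 0.274.

0.274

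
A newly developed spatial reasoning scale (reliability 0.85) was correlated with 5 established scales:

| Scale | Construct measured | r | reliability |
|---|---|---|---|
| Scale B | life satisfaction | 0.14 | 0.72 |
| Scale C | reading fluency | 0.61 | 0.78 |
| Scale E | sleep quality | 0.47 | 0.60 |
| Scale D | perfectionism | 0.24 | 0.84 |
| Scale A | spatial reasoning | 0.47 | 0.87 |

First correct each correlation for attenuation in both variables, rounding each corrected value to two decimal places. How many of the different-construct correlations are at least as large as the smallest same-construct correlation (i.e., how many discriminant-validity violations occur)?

2

Disattenuated r (r / √(r_scale · r_new)):
  Scale B (disc): 0.14 / √(0.72·0.85) = 0.18
  Scale C (disc): 0.61 / √(0.78·0.85) = 0.75
  Scale E (disc): 0.47 / √(0.60·0.85) = 0.66
  Scale D (disc): 0.24 / √(0.84·0.85) = 0.28
  Scale A (conv): 0.47 / √(0.87·0.85) = 0.55
Smallest convergent = 0.55. Discriminant values: 0.18, 0.75, 0.66, 0.28; count ≥ 0.55 → 2.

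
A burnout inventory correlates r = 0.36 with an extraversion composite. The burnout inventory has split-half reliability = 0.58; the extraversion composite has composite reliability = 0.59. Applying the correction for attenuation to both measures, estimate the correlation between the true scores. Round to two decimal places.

r_true = r_obs / √(r_xx · r_yy) = 0.36 / √(0.58 × 0.59) = 0.36 / √0.3422 = 0.36 / 0.5850 ≈ 0.62.

0.62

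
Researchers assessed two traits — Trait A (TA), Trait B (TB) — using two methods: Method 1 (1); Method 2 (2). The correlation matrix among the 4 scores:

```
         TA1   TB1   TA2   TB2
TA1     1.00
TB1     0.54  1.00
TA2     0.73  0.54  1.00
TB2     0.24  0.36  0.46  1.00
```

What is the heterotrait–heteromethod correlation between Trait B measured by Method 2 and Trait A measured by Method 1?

0.24

Different traits and methods: r(TB2, TA1) = 0.24.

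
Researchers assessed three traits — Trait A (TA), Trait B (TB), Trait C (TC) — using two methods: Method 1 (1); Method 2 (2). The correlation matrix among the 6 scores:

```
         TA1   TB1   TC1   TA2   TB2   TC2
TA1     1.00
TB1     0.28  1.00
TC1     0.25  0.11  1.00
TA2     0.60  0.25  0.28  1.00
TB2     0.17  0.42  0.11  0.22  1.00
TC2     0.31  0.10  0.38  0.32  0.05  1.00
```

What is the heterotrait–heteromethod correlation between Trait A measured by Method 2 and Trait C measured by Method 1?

0.28

Different traits and methods: r(TA2, TC1) = 0.28.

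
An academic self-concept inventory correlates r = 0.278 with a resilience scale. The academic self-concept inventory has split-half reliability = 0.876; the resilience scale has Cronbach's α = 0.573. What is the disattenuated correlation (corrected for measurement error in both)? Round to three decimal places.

r_true = r_obs / √(r_xx · r_yy) = 0.278 / √(0.876 × 0.573) = 0.278 / √0.501948 = 0.278 / 0.7085 ≈ 0.392.

0.392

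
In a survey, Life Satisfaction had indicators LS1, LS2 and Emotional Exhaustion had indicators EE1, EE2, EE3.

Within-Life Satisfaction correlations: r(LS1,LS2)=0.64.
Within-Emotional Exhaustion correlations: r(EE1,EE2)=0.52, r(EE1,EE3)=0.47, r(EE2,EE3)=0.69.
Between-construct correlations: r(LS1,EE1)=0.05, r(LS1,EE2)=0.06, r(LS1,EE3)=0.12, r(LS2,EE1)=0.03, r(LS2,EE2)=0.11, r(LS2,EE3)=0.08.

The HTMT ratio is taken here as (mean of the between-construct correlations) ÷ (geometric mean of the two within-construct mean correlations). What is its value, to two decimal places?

0.13

Mean heterotrait r = 0.45/6 = 0.0750.
Mean within-LS = 0.64/1 = 0.6400; mean within-EE = 1.68/3 = 0.5600.
Geometric mean = √(0.6400 × 0.5600) = 0.5987.
HTMT = 0.0750 / 0.5987 = 0.13.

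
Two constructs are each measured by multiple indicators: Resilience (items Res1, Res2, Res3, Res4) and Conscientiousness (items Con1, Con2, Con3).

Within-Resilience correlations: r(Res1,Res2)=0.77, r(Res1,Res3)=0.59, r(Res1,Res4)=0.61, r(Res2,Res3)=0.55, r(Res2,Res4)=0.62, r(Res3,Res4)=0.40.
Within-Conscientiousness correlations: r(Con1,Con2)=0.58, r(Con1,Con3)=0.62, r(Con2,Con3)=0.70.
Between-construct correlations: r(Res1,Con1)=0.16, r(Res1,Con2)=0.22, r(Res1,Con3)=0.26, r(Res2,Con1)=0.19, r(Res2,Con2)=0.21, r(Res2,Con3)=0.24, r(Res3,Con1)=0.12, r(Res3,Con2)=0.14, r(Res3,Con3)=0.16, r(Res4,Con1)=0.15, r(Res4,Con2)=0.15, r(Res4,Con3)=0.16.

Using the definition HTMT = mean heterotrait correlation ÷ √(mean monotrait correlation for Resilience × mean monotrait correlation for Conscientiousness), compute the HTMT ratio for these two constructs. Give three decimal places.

0.294

Between-construct mean = 2.16/12 = 0.1800.
Mean within-Res = 3.54/6 = 0.5900; mean within-Con = 1.90/3 = 0.6333.
Geometric mean = √(0.5900 × 0.6333) = 0.6113.
HTMT = 0.1800 / 0.6113 = 0.294.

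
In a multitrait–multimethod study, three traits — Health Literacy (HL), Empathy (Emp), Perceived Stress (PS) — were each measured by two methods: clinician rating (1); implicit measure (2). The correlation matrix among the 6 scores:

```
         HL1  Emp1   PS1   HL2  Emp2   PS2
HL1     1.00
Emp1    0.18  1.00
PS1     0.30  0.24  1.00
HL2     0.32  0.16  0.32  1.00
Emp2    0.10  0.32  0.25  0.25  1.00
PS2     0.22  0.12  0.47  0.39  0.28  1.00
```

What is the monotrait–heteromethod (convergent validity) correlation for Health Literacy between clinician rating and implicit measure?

0.32

Same trait (HL), different methods: r(HL1, HL2) = 0.32.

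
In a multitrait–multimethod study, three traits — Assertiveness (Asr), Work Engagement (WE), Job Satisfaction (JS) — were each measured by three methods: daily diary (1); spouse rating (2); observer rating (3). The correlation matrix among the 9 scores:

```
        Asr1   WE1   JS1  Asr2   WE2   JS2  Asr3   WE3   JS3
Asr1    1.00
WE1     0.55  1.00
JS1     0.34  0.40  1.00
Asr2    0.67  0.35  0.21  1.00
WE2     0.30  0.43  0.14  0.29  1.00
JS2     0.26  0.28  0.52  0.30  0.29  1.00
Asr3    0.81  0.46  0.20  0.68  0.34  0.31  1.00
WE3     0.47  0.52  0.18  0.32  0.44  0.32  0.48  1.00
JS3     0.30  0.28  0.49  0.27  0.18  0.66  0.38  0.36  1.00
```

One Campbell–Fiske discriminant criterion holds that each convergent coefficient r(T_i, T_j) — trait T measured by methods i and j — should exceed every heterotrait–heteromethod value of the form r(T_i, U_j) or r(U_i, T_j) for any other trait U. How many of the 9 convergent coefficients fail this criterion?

Convergent coefficients and their comparison sets:
Asr (methods 1·2): 0.67 vs {0.30, 0.35, 0.26, 0.21} → pass.
Asr (methods 1·3): 0.81 vs {0.47, 0.46, 0.30, 0.20} → pass.
Asr (methods 2·3): 0.68 vs {0.32, 0.34, 0.27, 0.31} → pass.
WE (methods 1·2): 0.43 vs {0.35, 0.30, 0.28, 0.14} → pass.
WE (methods 1·3): 0.52 vs {0.46, 0.47, 0.28, 0.18} → pass.
WE (methods 2·3): 0.44 vs {0.34, 0.32, 0.18, 0.32} → pass.
JS (methods 1·2): 0.52 vs {0.21, 0.26, 0.14, 0.28} → pass.
JS (methods 1·3): 0.49 vs {0.20, 0.30, 0.18, 0.28} → pass.
JS (methods 2·3): 0.66 vs {0.31, 0.27, 0.32, 0.18} → pass.
0 of 9 fail.

0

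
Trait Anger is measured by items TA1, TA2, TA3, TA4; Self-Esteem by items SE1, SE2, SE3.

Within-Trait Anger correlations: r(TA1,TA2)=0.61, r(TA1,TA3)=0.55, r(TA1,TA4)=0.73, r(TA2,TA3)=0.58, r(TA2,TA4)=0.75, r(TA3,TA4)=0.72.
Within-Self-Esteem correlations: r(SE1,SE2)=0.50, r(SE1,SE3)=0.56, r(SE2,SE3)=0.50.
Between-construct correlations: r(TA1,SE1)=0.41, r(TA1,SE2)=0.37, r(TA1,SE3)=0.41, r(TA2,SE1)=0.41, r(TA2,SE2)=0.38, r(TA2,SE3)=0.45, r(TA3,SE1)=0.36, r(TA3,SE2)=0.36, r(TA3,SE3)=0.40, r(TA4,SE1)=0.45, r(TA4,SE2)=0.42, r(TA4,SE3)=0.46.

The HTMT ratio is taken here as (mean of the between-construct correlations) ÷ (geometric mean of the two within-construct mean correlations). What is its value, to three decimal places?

0.696

Mean heterotrait r = 4.88/12 = 0.4067.
Mean within-TA = 3.94/6 = 0.6567; mean within-SE = 1.56/3 = 0.5200.
Geometric mean = √(0.6567 × 0.5200) = 0.5844.
HTMT = 0.4067 / 0.5844 = 0.696.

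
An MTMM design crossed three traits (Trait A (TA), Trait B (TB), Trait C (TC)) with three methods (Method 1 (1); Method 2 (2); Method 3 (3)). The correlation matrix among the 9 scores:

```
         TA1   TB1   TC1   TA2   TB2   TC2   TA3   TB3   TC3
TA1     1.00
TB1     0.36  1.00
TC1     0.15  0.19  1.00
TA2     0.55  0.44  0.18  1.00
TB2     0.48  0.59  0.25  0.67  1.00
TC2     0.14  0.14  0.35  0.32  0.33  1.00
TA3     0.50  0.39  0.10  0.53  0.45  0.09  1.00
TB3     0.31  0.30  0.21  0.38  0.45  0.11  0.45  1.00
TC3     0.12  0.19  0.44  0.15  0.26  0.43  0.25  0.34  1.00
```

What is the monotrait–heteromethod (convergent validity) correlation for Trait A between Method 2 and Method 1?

0.55

Same trait (TA), different methods: r(TA2, TA1) = 0.55.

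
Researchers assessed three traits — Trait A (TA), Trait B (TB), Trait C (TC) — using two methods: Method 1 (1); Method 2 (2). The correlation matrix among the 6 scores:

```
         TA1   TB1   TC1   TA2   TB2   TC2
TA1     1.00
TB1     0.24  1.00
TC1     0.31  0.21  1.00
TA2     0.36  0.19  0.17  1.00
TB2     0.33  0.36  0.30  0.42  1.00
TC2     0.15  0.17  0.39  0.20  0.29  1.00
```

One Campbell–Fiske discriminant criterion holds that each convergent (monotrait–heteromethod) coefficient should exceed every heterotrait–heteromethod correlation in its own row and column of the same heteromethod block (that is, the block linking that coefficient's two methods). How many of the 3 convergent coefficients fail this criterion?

Convergent coefficients and their comparison sets:
TA (methods 1·2): 0.36 vs {0.33, 0.19, 0.15, 0.17} → pass.
TB (methods 1·2): 0.36 vs {0.19, 0.33, 0.17, 0.30} → pass.
TC (methods 1·2): 0.39 vs {0.17, 0.15, 0.30, 0.17} → pass.
0 of 3 fail.

0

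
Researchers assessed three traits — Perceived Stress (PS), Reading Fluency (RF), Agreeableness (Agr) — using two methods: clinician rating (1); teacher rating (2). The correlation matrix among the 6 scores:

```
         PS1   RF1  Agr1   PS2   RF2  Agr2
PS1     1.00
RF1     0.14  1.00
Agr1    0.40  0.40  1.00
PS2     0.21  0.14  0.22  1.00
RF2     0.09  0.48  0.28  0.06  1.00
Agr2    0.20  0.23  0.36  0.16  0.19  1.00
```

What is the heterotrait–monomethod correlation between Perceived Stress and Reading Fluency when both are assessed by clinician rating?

Different traits, same method: r(PS1, RF1) = 0.14.

0.14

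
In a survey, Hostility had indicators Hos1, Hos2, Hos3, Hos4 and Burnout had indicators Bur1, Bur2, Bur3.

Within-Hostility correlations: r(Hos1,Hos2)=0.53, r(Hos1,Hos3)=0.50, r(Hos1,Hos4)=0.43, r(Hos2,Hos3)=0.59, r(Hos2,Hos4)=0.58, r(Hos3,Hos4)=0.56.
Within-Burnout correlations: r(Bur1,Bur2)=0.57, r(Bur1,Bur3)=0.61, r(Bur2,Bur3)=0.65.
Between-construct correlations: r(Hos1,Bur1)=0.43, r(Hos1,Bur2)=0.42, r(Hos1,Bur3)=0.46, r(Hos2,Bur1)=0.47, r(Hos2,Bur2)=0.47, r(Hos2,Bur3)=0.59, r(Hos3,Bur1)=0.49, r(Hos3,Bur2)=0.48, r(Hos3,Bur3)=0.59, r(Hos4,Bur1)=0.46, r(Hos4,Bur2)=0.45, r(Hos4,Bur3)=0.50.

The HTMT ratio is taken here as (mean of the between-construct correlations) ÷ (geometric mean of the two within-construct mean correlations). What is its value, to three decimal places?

0.850

Mean heterotrait r = 5.81/12 = 0.4842.
Mean within-Hos = 3.19/6 = 0.5317; mean within-Bur = 1.83/3 = 0.6100.
Geometric mean = √(0.5317 × 0.6100) = 0.5695.
HTMT = 0.4842 / 0.5695 = 0.850.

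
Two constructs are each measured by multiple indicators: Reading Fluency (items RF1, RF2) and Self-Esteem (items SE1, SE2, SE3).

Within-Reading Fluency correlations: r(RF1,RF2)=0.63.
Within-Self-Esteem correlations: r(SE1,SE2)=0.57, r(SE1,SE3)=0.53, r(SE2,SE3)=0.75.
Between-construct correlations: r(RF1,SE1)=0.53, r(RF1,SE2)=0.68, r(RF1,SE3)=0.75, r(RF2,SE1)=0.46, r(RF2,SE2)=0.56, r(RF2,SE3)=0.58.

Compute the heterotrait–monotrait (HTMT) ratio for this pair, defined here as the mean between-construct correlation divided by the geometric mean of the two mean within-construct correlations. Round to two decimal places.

Mean between = 3.56/6 = 0.5933.
Mean within-RF = 0.63/1 = 0.6300; mean within-SE = 1.85/3 = 0.6167.
Geometric mean = √(0.6300 × 0.6167) = 0.6233.
HTMT = 0.5933 / 0.6233 = 0.95.

0.95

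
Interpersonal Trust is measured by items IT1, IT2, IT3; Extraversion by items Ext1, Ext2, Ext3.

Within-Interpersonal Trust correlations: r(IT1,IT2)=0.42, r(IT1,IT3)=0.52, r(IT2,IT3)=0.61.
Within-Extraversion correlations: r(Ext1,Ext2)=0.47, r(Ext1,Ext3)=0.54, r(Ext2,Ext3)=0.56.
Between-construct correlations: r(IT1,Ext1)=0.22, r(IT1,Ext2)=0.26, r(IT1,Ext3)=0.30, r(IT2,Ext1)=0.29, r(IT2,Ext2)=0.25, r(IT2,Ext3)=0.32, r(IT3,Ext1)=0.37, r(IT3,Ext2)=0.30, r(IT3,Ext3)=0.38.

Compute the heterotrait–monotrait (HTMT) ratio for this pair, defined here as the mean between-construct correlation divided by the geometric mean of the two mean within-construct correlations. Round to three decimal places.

Mean heterotrait r = 2.69/9 = 0.2989.
Mean within-IT = 1.55/3 = 0.5167; mean within-Ext = 1.57/3 = 0.5233.
Geometric mean = √(0.5167 × 0.5233) = 0.5200.
HTMT = 0.2989 / 0.5200 = 0.575.

0.575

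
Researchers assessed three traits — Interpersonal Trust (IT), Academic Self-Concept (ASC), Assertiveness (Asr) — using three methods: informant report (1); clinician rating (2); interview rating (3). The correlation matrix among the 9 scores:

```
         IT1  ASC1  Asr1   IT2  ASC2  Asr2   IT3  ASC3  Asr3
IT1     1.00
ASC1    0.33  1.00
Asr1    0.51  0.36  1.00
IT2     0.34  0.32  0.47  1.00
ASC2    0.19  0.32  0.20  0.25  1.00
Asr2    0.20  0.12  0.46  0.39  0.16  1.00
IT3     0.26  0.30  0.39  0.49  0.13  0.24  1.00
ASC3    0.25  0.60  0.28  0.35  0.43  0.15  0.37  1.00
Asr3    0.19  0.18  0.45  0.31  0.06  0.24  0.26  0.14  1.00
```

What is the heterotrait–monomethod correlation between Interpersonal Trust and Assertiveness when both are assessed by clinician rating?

Different traits, same method: r(IT2, Asr2) = 0.39.

0.39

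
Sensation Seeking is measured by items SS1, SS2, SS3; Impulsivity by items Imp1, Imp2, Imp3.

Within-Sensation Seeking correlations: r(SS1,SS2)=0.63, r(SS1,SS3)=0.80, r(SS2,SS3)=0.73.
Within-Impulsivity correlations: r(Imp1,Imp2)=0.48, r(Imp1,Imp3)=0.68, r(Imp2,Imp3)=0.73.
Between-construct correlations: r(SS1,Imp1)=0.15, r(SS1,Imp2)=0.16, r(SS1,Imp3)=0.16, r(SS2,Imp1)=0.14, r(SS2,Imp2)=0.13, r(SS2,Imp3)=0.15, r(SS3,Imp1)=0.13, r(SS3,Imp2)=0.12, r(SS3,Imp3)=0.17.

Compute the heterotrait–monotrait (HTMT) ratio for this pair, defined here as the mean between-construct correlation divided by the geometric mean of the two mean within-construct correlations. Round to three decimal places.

0.216

Between-construct mean = 1.31/9 = 0.1456.
Mean within-SS = 2.16/3 = 0.7200; mean within-Imp = 1.89/3 = 0.6300.
Geometric mean = √(0.7200 × 0.6300) = 0.6735.
HTMT = 0.1456 / 0.6735 = 0.216.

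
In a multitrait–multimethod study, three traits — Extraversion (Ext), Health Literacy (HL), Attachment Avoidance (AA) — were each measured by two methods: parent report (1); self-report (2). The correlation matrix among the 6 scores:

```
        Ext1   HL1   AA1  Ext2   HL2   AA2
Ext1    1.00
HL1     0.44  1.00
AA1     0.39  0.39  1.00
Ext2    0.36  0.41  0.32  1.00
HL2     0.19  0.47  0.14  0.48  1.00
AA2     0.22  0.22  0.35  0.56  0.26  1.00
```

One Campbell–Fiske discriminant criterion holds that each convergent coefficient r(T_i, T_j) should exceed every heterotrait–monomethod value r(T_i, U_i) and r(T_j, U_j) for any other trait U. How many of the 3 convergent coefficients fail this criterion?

Convergent coefficients and their comparison sets:
Ext (methods 1·2): 0.36 vs {0.44, 0.48, 0.39, 0.56} → fail.
HL (methods 1·2): 0.47 vs {0.44, 0.48, 0.39, 0.26} → fail.
AA (methods 1·2): 0.35 vs {0.39, 0.56, 0.39, 0.26} → fail.
3 of 3 fail.

3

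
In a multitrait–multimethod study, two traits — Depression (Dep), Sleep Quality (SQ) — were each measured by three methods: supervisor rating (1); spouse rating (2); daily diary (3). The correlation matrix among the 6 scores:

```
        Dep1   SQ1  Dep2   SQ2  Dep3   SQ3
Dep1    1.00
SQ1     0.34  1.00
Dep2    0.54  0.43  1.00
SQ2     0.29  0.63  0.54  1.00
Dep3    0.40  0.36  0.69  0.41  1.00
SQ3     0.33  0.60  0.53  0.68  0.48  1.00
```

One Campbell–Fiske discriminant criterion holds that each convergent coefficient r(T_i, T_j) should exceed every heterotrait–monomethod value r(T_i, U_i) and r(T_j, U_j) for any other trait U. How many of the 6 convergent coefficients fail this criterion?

Each convergent coefficient versus the relevant comparison correlations:
Dep (methods 1·2): 0.54 vs {0.34, 0.54} → fail.
Dep (methods 1·3): 0.40 vs {0.34, 0.48} → fail.
Dep (methods 2·3): 0.69 vs {0.54, 0.48} → pass.
SQ (methods 1·2): 0.63 vs {0.34, 0.54} → pass.
SQ (methods 1·3): 0.60 vs {0.34, 0.48} → pass.
SQ (methods 2·3): 0.68 vs {0.54, 0.48} → pass.
2 of 6 fail.

2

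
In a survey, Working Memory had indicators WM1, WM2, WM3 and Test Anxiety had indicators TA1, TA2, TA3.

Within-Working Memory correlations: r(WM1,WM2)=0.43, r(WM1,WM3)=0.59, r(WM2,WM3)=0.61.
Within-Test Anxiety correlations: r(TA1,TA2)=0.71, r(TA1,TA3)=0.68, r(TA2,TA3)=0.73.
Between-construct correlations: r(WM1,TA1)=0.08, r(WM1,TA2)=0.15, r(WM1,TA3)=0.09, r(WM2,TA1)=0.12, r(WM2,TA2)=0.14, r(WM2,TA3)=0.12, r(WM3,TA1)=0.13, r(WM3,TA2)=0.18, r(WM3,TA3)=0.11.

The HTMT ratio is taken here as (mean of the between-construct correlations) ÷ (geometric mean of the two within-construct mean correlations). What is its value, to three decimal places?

Between-construct mean = 1.12/9 = 0.1244.
Mean within-WM = 1.63/3 = 0.5433; mean within-TA = 2.12/3 = 0.7067.
Geometric mean = √(0.5433 × 0.7067) = 0.6196.
HTMT = 0.1244 / 0.6196 = 0.201.

0.201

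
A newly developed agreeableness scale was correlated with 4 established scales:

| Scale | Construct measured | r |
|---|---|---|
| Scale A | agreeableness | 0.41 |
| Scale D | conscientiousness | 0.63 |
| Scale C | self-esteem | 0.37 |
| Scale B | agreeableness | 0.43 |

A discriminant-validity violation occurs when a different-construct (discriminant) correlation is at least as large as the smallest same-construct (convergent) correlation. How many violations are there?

Convergent (same construct = agreeableness): Scale A, Scale B.
Smallest convergent = 0.41. Discriminant values: 0.63, 0.37; count ≥ 0.41 → 1.

1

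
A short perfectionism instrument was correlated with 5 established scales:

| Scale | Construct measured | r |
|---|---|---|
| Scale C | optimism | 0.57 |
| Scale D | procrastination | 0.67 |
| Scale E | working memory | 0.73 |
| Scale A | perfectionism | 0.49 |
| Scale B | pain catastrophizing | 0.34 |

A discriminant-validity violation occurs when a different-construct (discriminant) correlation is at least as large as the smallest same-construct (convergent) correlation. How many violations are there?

Convergent (same construct = perfectionism): Scale A.
Smallest convergent = 0.49. Discriminant values: 0.57, 0.67, 0.73, 0.34; count ≥ 0.49 → 3.

3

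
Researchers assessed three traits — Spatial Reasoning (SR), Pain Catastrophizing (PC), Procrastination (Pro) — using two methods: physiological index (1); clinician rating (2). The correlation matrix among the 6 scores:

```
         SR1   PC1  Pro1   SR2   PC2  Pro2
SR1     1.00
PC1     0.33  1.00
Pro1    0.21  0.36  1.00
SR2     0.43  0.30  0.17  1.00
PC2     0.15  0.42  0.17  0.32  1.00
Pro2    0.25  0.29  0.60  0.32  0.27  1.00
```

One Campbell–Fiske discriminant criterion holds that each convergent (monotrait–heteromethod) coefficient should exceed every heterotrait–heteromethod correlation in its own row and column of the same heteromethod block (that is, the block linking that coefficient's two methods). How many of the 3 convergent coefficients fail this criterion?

Convergent coefficients and their comparison sets:
SR (methods 1·2): 0.43 vs {0.15, 0.30, 0.25, 0.17} → pass.
PC (methods 1·2): 0.42 vs {0.30, 0.15, 0.29, 0.17} → pass.
Pro (methods 1·2): 0.60 vs {0.17, 0.25, 0.17, 0.29} → pass.
0 of 3 fail.

0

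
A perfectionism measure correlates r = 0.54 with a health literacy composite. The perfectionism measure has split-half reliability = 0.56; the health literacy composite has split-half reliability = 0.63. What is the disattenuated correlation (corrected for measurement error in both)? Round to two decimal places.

0.91

r_true = r_obs / √(r_xx · r_yy) = 0.54 / √(0.56 × 0.63) = 0.54 / √0.3528 = 0.54 / 0.5940 ≈ 0.91.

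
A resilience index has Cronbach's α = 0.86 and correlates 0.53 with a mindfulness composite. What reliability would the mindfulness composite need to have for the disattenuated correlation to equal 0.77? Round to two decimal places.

0.55

r_true = r_obs / √(r_xx · r_yy) ⇒ 0.77 = 0.53 / √(0.86 · r_yy).
√(0.86 · r_yy) = 0.53 / 0.77 = 0.6883; 0.86 · r_yy = 0.4738; r_yy = 0.4738 / 0.86 ≈ 0.55.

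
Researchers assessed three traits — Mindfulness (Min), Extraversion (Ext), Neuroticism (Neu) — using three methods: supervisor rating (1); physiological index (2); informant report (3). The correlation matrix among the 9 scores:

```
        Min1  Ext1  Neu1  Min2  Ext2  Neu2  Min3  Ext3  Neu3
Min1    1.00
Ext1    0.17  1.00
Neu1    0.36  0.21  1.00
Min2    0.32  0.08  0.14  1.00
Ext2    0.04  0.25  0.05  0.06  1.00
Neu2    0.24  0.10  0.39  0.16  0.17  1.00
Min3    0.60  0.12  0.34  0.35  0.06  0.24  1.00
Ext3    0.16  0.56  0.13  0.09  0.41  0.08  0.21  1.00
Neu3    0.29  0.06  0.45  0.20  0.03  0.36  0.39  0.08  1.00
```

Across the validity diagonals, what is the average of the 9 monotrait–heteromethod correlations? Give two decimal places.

Convergent values: 0.32, 0.60, 0.35, 0.25, 0.56, 0.41, 0.39, 0.45, 0.36; mean = 3.69/9 = 0.41.

0.41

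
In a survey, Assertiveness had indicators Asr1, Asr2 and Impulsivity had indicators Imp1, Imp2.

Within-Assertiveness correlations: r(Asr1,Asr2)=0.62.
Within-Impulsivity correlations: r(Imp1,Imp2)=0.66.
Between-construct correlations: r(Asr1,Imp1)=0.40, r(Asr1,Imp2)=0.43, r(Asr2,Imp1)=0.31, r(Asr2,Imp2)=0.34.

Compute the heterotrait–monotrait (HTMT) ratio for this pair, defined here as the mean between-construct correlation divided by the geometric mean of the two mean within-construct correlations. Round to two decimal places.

0.58

Between-construct mean = 1.48/4 = 0.3700.
Mean within-Asr = 0.62/1 = 0.6200; mean within-Imp = 0.66/1 = 0.6600.
Geometric mean = √(0.6200 × 0.6600) = 0.6397.
HTMT = 0.3700 / 0.6397 = 0.58.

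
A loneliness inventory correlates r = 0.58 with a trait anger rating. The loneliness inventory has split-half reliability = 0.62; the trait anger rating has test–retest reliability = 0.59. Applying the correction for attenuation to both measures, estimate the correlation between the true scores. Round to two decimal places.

0.96

r_true = r_obs / √(r_xx · r_yy) = 0.58 / √(0.62 × 0.59) = 0.58 / √0.3658 = 0.58 / 0.6048 ≈ 0.96.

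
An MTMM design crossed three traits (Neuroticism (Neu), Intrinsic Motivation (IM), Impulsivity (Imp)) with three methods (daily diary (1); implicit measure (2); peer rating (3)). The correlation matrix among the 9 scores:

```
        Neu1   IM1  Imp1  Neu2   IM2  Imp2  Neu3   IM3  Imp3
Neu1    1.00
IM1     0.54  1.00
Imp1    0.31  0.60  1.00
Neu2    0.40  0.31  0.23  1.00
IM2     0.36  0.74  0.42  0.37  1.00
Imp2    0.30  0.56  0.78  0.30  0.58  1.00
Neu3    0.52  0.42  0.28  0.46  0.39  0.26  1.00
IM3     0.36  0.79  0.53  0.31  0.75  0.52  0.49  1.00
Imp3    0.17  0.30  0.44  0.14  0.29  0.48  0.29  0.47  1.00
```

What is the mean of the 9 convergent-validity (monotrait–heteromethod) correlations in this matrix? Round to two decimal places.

Convergent values: 0.40, 0.52, 0.46, 0.74, 0.79, 0.75, 0.78, 0.44, 0.48; mean = 5.36/9 = 0.60.

0.60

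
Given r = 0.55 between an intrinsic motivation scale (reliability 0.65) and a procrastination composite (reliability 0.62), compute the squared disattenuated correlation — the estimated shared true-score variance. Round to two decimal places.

Disattenuated r = 0.55 / √(0.65 × 0.62) = 0.55 / 0.6348 = 0.8664.
Shared true-score variance = 0.8664² = 0.7506 ≈ 0.75.

0.75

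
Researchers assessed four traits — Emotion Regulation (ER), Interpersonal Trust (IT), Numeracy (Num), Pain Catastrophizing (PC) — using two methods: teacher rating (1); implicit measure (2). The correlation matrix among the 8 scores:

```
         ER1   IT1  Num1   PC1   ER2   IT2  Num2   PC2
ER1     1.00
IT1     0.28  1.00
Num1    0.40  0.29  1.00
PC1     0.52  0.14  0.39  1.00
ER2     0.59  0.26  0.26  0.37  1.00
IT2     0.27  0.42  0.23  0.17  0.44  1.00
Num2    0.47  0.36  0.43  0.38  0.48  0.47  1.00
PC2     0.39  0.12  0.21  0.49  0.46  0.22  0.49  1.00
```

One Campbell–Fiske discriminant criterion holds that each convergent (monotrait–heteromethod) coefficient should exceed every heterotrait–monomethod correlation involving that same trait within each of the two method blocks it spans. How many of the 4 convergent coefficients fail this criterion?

3

Convergent coefficients and their comparison sets:
ER (methods 1·2): 0.59 vs {0.28, 0.44, 0.40, 0.48, 0.52, 0.46} → pass.
IT (methods 1·2): 0.42 vs {0.28, 0.44, 0.29, 0.47, 0.14, 0.22} → fail.
Num (methods 1·2): 0.43 vs {0.40, 0.48, 0.29, 0.47, 0.39, 0.49} → fail.
PC (methods 1·2): 0.49 vs {0.52, 0.46, 0.14, 0.22, 0.39, 0.49} → fail.
3 of 4 fail.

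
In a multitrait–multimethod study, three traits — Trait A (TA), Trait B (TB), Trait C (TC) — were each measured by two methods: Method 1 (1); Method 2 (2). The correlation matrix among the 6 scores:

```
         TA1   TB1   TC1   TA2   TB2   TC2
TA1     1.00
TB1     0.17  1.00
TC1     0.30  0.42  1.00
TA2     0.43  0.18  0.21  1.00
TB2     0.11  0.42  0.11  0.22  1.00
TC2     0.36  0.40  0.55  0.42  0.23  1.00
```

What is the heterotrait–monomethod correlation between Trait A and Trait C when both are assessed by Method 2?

Different traits, same method: r(TA2, TC2) = 0.42.

0.42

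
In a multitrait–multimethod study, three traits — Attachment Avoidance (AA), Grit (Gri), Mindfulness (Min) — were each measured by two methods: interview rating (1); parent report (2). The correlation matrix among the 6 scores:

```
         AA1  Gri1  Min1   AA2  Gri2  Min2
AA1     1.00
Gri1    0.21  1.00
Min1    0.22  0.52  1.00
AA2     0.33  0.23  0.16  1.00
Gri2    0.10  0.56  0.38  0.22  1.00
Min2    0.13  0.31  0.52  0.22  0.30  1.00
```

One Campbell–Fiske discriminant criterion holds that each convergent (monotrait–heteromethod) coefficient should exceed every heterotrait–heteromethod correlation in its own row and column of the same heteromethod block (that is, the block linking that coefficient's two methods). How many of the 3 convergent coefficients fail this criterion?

Each convergent coefficient versus the relevant comparison correlations:
AA (methods 1·2): 0.33 vs {0.10, 0.23, 0.13, 0.16} → pass.
Gri (methods 1·2): 0.56 vs {0.23, 0.10, 0.31, 0.38} → pass.
Min (methods 1·2): 0.52 vs {0.16, 0.13, 0.38, 0.31} → pass.
0 of 3 fail.

0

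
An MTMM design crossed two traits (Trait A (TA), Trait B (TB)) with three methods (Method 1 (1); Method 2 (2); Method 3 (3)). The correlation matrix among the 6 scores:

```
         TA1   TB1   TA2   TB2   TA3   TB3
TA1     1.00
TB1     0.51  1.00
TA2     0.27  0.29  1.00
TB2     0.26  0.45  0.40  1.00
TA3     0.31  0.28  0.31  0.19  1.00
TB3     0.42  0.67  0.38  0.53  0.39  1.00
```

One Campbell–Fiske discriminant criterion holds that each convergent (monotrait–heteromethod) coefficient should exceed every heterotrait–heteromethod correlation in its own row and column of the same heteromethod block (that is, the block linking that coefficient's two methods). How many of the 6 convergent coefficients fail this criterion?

Convergent coefficients and their comparison sets:
TA (methods 1·2): 0.27 vs {0.26, 0.29} → fail.
TA (methods 1·3): 0.31 vs {0.42, 0.28} → fail.
TA (methods 2·3): 0.31 vs {0.38, 0.19} → fail.
TB (methods 1·2): 0.45 vs {0.29, 0.26} → pass.
TB (methods 1·3): 0.67 vs {0.28, 0.42} → pass.
TB (methods 2·3): 0.53 vs {0.19, 0.38} → pass.
3 of 6 fail.

3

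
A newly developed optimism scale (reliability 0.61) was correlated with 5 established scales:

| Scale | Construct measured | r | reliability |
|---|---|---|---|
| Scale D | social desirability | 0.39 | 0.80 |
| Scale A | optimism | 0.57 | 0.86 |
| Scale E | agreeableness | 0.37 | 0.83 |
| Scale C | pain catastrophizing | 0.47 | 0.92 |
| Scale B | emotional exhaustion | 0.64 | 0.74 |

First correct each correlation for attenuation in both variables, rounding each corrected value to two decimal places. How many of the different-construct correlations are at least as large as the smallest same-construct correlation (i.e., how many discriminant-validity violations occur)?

Disattenuated r (r / √(r_scale · r_new)):
  Scale D (disc): 0.39 / √(0.80·0.61) = 0.56
  Scale A (conv): 0.57 / √(0.86·0.61) = 0.79
  Scale E (disc): 0.37 / √(0.83·0.61) = 0.52
  Scale C (disc): 0.47 / √(0.92·0.61) = 0.63
  Scale B (disc): 0.64 / √(0.74·0.61) = 0.95
Smallest convergent = 0.79. Discriminant values: 0.56, 0.52, 0.63, 0.95; count ≥ 0.79 → 1.

1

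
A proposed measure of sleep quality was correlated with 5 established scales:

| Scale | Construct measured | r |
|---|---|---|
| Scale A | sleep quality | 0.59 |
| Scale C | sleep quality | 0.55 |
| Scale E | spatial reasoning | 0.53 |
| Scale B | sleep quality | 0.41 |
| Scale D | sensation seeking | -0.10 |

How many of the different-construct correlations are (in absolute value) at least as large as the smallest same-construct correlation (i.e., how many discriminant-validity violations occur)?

Convergent (same construct = sleep quality): Scale A, Scale C, Scale B.
Smallest convergent = 0.41. Discriminant |r|: 0.53, 0.10; count ≥ 0.41 → 1.

1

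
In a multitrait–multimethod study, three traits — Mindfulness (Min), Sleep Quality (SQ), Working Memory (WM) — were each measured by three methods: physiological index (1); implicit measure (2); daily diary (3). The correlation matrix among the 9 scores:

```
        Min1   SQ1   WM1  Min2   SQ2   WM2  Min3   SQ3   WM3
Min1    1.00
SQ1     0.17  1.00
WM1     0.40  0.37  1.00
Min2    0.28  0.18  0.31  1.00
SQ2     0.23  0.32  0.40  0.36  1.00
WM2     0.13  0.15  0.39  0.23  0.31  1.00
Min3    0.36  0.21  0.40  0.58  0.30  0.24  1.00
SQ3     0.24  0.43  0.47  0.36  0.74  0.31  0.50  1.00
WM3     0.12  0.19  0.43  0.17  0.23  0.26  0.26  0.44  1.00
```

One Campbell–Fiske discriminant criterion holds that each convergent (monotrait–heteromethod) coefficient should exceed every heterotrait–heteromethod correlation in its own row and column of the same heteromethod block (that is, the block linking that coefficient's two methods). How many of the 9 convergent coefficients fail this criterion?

Checking each validity diagonal entry against its comparison values:
Min (methods 1·2): 0.28 vs {0.23, 0.18, 0.13, 0.31} → fail.
Min (methods 1·3): 0.36 vs {0.24, 0.21, 0.12, 0.40} → fail.
Min (methods 2·3): 0.58 vs {0.36, 0.30, 0.17, 0.24} → pass.
SQ (methods 1·2): 0.32 vs {0.18, 0.23, 0.15, 0.40} → fail.
SQ (methods 1·3): 0.43 vs {0.21, 0.24, 0.19, 0.47} → fail.
SQ (methods 2·3): 0.74 vs {0.30, 0.36, 0.23, 0.31} → pass.
WM (methods 1·2): 0.39 vs {0.31, 0.13, 0.40, 0.15} → fail.
WM (methods 1·3): 0.43 vs {0.40, 0.12, 0.47, 0.19} → fail.
WM (methods 2·3): 0.26 vs {0.24, 0.17, 0.31, 0.23} → fail.
7 of 9 fail.

7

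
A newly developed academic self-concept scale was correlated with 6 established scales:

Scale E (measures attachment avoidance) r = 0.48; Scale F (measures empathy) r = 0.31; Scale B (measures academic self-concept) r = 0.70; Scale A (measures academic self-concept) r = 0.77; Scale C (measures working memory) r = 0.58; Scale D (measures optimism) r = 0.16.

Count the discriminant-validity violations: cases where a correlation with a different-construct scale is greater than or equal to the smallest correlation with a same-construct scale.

0

Convergent (same construct = academic self-concept): Scale B, Scale A.
Smallest convergent = 0.70. Discriminant values: 0.48, 0.31, 0.58, 0.16; count ≥ 0.70 → 0.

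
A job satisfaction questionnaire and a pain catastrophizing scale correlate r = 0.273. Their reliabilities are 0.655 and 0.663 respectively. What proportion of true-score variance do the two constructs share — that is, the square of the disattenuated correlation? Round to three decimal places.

0.172

Disattenuated r = 0.273 / √(0.655 × 0.663) = 0.273 / 0.6590 = 0.4143.
Shared true-score variance = 0.4143² = 0.1716 ≈ 0.172.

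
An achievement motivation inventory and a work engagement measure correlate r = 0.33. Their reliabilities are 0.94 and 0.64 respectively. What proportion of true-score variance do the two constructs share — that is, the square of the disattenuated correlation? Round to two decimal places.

Disattenuated r = 0.33 / √(0.94 × 0.64) = 0.33 / 0.7756 = 0.4255.
Shared true-score variance = 0.4255² = 0.1811 ≈ 0.18.

0.18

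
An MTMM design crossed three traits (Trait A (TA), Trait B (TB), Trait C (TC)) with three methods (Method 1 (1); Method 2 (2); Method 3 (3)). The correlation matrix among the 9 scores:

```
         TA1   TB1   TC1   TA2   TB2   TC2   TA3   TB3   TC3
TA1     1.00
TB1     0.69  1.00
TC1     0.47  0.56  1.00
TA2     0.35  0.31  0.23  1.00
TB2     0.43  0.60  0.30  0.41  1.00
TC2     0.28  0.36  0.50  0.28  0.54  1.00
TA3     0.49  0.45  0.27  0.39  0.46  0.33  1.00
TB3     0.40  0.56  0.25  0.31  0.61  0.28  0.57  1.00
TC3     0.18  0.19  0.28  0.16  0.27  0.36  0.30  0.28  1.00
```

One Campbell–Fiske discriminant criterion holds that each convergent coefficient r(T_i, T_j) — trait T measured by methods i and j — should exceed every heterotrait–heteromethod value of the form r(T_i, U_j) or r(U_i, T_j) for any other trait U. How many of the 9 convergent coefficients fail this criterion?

2

Checking each validity diagonal entry against its comparison values:
TA (methods 1·2): 0.35 vs {0.43, 0.31, 0.28, 0.23} → fail.
TA (methods 1·3): 0.49 vs {0.40, 0.45, 0.18, 0.27} → pass.
TA (methods 2·3): 0.39 vs {0.31, 0.46, 0.16, 0.33} → fail.
TB (methods 1·2): 0.60 vs {0.31, 0.43, 0.36, 0.30} → pass.
TB (methods 1·3): 0.56 vs {0.45, 0.40, 0.19, 0.25} → pass.
TB (methods 2·3): 0.61 vs {0.46, 0.31, 0.27, 0.28} → pass.
TC (methods 1·2): 0.50 vs {0.23, 0.28, 0.30, 0.36} → pass.
TC (methods 1·3): 0.28 vs {0.27, 0.18, 0.25, 0.19} → pass.
TC (methods 2·3): 0.36 vs {0.33, 0.16, 0.28, 0.27} → pass.
2 of 9 fail.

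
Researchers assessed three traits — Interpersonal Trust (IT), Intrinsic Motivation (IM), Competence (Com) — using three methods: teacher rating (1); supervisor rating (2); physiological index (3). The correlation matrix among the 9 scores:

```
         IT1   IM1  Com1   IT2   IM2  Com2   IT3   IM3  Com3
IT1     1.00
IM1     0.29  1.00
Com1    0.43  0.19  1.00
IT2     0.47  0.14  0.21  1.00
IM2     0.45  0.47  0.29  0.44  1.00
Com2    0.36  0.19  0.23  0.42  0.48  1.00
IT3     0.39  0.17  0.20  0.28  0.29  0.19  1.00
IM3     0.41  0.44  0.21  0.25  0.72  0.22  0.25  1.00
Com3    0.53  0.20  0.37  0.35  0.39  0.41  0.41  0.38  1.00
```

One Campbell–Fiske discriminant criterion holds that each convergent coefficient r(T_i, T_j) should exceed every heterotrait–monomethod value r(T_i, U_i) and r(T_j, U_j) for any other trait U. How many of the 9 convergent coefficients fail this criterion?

6

Each convergent coefficient versus the relevant comparison correlations:
IT (methods 1·2): 0.47 vs {0.29, 0.44, 0.43, 0.42} → pass.
IT (methods 1·3): 0.39 vs {0.29, 0.25, 0.43, 0.41} → fail.
IT (methods 2·3): 0.28 vs {0.44, 0.25, 0.42, 0.41} → fail.
IM (methods 1·2): 0.47 vs {0.29, 0.44, 0.19, 0.48} → fail.
IM (methods 1·3): 0.44 vs {0.29, 0.25, 0.19, 0.38} → pass.
IM (methods 2·3): 0.72 vs {0.44, 0.25, 0.48, 0.38} → pass.
Com (methods 1·2): 0.23 vs {0.43, 0.42, 0.19, 0.48} → fail.
Com (methods 1·3): 0.37 vs {0.43, 0.41, 0.19, 0.38} → fail.
Com (methods 2·3): 0.41 vs {0.42, 0.41, 0.48, 0.38} → fail.
6 of 9 fail.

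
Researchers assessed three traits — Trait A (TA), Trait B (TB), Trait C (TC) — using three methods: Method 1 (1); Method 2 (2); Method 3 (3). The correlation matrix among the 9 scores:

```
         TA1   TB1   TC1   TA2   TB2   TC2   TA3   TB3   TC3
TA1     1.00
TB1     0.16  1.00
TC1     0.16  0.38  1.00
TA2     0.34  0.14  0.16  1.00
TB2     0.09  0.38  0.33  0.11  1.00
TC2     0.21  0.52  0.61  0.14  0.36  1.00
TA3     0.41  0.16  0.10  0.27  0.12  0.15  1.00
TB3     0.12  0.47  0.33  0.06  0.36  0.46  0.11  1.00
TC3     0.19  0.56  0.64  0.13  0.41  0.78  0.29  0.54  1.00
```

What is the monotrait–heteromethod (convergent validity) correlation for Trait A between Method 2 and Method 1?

Same trait (TA), different methods: r(TA2, TA1) = 0.34.

0.34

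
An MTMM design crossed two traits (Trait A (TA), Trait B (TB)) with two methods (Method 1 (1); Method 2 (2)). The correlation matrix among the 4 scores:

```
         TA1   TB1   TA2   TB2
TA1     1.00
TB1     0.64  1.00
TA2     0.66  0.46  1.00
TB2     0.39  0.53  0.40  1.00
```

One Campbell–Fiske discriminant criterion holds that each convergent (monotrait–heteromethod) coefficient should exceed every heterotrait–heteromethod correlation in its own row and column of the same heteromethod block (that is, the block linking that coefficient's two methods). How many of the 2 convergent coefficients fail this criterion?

0

Convergent coefficients and their comparison sets:
TA (methods 1·2): 0.66 vs {0.39, 0.46} → pass.
TB (methods 1·2): 0.53 vs {0.46, 0.39} → pass.
0 of 2 fail.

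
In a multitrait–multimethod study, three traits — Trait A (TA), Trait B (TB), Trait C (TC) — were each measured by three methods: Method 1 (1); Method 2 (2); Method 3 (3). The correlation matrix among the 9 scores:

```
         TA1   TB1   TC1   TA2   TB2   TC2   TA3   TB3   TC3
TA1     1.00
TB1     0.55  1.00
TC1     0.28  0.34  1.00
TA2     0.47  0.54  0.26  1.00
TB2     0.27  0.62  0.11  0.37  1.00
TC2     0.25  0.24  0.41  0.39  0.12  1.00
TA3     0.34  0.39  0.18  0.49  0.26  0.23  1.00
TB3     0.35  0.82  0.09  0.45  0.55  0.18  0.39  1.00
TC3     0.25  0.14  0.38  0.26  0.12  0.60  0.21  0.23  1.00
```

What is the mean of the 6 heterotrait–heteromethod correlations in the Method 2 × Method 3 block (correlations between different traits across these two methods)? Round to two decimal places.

0.25

HTHM values (method 2 × method 3): 0.45, 0.26, 0.26, 0.12, 0.23, 0.18; mean = 1.50/6 = 0.25.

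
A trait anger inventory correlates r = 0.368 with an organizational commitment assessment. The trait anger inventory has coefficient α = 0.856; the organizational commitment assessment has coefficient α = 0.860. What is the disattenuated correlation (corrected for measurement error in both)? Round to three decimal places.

r_true = r_obs / √(r_xx · r_yy) = 0.368 / √(0.856 × 0.860) = 0.368 / √0.736160 = 0.368 / 0.8580 ≈ 0.429.

0.429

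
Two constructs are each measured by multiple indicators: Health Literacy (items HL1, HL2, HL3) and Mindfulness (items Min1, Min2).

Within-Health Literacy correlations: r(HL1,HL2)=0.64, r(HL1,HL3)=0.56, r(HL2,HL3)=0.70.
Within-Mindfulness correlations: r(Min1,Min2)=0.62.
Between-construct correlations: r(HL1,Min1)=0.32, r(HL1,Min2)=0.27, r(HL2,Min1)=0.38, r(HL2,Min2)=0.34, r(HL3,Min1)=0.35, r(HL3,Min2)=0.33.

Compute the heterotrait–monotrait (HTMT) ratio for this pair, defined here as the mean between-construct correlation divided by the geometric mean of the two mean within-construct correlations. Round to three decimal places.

Between-construct mean = 1.99/6 = 0.3317.
Mean within-HL = 1.90/3 = 0.6333; mean within-Min = 0.62/1 = 0.6200.
Geometric mean = √(0.6333 × 0.6200) = 0.6266.
HTMT = 0.3317 / 0.6266 = 0.529.

0.529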